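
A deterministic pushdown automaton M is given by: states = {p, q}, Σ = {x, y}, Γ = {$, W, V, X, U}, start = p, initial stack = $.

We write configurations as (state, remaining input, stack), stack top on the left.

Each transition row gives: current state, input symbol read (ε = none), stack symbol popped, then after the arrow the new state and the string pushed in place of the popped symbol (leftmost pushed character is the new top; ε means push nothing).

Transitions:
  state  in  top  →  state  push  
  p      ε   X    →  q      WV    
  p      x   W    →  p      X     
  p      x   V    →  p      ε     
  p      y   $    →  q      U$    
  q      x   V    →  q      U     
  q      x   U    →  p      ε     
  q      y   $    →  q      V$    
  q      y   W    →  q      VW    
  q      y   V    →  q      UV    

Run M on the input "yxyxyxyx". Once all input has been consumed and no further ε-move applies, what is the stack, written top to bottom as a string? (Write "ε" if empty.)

(p, yxyxyxyx, $)
  read y, top $: go to q, push U$ → (q, xyxyxyx, U$)
  read x, top U: go to p, push ε → (p, yxyxyx, $)
  read y, top $: go to q, push U$ → (q, xyxyx, U$)
  read x, top U: go to p, push ε → (p, yxyx, $)
  read y, top $: go to q, push U$ → (q, xyx, U$)
  read x, top U: go to p, push ε → (p, yx, $)
  read y, top $: go to q, push U$ → (q, x, U$)
  read x, top U: go to p, push ε → (p, ε, $)
All input consumed in state p with stack $.

$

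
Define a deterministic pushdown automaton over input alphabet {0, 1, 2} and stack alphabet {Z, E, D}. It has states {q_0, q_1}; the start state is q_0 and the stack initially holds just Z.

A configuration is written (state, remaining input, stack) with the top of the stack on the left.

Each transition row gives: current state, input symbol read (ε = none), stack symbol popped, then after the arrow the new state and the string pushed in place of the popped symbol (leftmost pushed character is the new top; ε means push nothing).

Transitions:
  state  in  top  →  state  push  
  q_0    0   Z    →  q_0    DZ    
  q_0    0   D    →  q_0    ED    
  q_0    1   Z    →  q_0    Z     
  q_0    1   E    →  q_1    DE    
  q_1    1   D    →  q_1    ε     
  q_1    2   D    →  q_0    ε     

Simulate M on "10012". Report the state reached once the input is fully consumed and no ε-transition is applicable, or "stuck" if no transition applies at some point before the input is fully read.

(q_0, 10012, Z)
  read 1, top Z: go to q_0, push Z → (q_0, 0012, Z)
  read 0, top Z: go to q_0, push DZ → (q_0, 012, DZ)
  read 0, top D: go to q_0, push ED → (q_0, 12, EDZ)
  read 1, top E: go to q_1, push DE → (q_1, 2, DEDZ)
  read 2, top D: go to q_0, push ε → (q_0, ε, EDZ)
All input consumed; M is in state q_0.

q_0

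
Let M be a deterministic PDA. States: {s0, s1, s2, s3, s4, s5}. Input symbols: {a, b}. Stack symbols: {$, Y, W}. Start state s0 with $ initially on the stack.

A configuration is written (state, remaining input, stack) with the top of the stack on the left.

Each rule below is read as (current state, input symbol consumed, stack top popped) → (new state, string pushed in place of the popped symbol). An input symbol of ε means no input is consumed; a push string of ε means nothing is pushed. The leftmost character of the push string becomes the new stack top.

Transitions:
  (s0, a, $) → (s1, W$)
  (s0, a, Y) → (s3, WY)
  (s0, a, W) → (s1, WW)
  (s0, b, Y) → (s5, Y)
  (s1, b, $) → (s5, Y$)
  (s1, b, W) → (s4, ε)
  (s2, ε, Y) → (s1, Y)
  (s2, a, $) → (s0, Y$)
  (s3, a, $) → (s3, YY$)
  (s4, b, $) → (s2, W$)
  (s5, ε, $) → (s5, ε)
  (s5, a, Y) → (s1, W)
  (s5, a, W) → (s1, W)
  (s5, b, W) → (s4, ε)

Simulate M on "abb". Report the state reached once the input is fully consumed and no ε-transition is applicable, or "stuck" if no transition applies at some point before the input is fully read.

(s0, abb, $) ⊢ (s1, bb, W$) ⊢ (s4, b, $) ⊢ (s2, ε, W$)
All input consumed; M is in state s2.

s2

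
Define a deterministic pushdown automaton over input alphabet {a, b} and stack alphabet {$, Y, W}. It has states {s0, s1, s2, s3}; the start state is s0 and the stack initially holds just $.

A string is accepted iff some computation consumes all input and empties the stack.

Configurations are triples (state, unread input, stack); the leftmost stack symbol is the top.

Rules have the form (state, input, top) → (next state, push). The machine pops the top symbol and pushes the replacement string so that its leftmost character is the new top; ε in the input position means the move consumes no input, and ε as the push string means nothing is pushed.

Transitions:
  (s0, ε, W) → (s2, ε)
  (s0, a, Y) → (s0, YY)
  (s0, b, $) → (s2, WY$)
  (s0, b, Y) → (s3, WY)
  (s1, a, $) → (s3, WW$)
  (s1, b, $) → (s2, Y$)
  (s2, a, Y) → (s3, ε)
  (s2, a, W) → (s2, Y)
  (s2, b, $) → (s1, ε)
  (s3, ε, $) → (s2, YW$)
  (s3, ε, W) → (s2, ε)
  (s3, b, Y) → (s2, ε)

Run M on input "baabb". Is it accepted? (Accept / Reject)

(s0, baabb, $)
  read b, top $: go to s2, push WY$ → (s2, aabb, WY$)
  read a, top W: go to s2, push Y → (s2, abb, YY$)
  read a, top Y: go to s3, push ε → (s3, bb, Y$)
  read b, top Y: go to s2, push ε → (s2, b, $)
  read b, top $: go to s1, push ε → (s1, ε, ε)
All input consumed and the stack is empty.

Accept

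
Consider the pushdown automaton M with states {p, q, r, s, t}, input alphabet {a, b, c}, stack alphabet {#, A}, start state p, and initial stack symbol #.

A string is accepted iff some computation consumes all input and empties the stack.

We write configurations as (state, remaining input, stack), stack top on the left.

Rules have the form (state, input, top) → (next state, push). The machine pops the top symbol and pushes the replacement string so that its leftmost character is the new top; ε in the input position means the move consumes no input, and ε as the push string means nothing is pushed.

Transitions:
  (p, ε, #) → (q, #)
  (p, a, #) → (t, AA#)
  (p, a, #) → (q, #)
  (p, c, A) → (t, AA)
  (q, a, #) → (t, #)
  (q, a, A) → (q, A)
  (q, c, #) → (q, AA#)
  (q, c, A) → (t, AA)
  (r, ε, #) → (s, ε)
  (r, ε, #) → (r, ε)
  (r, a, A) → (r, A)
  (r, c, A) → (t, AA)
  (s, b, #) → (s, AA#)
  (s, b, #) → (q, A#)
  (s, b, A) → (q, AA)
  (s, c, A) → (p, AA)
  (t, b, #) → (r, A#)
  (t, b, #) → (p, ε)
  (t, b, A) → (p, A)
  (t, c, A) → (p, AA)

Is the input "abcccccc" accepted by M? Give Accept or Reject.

Reject

No computation consumes all input and empties the stack.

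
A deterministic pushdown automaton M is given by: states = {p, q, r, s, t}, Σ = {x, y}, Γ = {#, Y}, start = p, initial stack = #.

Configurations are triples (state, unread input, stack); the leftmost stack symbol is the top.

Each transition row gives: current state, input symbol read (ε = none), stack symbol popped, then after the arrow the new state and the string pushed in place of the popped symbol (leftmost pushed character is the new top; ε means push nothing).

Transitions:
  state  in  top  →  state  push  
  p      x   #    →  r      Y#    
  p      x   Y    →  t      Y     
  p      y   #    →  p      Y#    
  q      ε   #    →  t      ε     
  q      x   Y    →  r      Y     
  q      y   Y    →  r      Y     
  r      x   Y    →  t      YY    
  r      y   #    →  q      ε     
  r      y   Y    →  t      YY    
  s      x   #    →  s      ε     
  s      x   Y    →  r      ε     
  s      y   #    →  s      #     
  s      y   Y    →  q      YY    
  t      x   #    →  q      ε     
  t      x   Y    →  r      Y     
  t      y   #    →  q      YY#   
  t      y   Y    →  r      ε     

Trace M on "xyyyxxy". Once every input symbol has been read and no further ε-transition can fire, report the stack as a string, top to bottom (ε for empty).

(p, xyyyxxy, #)
  read x, top #: go to r, push Y# → (r, yyyxxy, Y#)
  read y, top Y: go to t, push YY → (t, yyxxy, YY#)
  read y, top Y: go to r, push ε → (r, yxxy, Y#)
  read y, top Y: go to t, push YY → (t, xxy, YY#)
  read x, top Y: go to r, push Y → (r, xy, YY#)
  read x, top Y: go to t, push YY → (t, y, YYY#)
  read y, top Y: go to r, push ε → (r, ε, YY#)
All input consumed in state r with stack YY#.

YY#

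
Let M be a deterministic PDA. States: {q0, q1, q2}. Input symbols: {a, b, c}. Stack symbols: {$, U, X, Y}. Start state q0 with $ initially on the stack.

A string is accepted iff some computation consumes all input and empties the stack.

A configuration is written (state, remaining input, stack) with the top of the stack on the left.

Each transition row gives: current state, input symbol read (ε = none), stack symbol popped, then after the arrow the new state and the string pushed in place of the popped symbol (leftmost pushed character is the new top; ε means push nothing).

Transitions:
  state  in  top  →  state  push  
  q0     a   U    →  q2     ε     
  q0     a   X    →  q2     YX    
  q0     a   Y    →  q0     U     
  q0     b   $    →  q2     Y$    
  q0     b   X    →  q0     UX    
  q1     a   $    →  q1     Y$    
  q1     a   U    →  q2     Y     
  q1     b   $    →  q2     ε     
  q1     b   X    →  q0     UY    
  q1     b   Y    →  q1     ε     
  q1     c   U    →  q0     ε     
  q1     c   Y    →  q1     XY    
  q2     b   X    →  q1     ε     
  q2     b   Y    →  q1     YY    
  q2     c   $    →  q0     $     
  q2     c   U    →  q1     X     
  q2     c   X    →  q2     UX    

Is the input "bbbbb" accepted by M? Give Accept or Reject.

(q0, bbbbb, $)
  read b, top $: go to q2, push Y$ → (q2, bbbb, Y$)
  read b, top Y: go to q1, push YY → (q1, bbb, YY$)
  read b, top Y: go to q1, push ε → (q1, bb, Y$)
  read b, top Y: go to q1, push ε → (q1, b, $)
  read b, top $: go to q2, push ε → (q2, ε, ε)
All input consumed and the stack is empty.

Accept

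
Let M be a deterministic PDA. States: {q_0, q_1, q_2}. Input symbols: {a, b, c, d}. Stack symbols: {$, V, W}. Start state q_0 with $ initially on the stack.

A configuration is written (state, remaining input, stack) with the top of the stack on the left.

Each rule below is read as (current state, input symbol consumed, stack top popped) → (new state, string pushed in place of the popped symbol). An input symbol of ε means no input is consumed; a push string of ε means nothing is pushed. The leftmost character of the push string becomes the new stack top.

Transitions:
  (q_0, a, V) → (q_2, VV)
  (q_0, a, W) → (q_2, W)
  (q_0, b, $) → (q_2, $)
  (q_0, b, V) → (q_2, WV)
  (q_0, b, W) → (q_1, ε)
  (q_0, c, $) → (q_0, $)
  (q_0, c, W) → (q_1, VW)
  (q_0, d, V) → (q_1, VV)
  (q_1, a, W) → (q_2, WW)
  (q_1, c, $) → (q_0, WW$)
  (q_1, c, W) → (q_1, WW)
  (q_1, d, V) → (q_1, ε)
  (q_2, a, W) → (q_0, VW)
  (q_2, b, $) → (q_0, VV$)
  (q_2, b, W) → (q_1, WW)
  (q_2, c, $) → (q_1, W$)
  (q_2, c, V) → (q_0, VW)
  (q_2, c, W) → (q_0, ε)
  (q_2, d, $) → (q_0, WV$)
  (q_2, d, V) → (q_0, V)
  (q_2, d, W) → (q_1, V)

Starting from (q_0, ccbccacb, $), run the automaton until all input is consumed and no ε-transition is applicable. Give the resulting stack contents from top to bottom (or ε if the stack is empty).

W$

(q_0, ccbccacb, $)
  read c, top $: go to q_0, push $ → (q_0, cbccacb, $)
  read c, top $: go to q_0, push $ → (q_0, bccacb, $)
  read b, top $: go to q_2, push $ → (q_2, ccacb, $)
  read c, top $: go to q_1, push W$ → (q_1, cacb, W$)
  read c, top W: go to q_1, push WW → (q_1, acb, WW$)
  read a, top W: go to q_2, push WW → (q_2, cb, WWW$)
  read c, top W: go to q_0, push ε → (q_0, b, WW$)
  read b, top W: go to q_1, push ε → (q_1, ε, W$)
All input consumed in state q_1 with stack W$.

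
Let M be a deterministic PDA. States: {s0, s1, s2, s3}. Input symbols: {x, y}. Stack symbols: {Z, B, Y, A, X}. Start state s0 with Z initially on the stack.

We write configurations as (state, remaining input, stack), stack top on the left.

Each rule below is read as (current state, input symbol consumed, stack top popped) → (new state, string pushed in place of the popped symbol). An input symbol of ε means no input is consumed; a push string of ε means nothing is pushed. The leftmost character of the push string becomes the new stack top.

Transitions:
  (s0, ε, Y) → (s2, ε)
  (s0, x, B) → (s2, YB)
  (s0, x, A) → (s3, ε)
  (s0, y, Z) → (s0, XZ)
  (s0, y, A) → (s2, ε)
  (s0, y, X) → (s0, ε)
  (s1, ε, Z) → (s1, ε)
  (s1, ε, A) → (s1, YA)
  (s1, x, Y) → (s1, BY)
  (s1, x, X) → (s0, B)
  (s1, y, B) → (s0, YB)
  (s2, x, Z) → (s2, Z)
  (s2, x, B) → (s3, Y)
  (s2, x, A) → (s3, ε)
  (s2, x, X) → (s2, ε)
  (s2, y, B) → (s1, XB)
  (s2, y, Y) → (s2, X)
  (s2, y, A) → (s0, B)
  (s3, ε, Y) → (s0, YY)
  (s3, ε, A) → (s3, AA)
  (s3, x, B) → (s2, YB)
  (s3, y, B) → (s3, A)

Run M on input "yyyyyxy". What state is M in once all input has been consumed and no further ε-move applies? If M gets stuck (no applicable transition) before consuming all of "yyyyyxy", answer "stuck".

(s0, yyyyyxy, Z)
  read y, top Z: go to s0, push XZ → (s0, yyyyxy, XZ)
  read y, top X: go to s0, push ε → (s0, yyyxy, Z)
  read y, top Z: go to s0, push XZ → (s0, yyxy, XZ)
  read y, top X: go to s0, push ε → (s0, yxy, Z)
  read y, top Z: go to s0, push XZ → (s0, xy, XZ)
No transition for (s0, x, top X); M blocks with input xy remaining.

stuck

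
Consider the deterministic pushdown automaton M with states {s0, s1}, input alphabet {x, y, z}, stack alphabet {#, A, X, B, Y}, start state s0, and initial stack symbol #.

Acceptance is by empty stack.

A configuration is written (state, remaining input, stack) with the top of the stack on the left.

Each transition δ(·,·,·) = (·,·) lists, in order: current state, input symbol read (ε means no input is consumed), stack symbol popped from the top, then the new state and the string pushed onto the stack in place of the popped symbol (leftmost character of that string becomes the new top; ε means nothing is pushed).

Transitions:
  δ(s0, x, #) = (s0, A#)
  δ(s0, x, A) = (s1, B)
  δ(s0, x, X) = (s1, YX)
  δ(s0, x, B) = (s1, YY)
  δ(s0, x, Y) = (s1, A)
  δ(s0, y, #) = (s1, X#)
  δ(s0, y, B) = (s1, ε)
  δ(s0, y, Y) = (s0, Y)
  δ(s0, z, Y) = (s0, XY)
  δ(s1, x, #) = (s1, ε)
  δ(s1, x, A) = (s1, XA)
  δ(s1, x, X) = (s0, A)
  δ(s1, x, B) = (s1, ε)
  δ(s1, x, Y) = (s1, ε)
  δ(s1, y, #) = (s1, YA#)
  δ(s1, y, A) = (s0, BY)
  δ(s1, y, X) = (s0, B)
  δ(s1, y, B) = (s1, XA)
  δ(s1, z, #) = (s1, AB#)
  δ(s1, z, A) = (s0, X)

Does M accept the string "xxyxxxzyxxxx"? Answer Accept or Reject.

Reject

(s0, xxyxxxzyxxxx, #)
  read x, top #: go to s0, push A# → (s0, xyxxxzyxxxx, A#)
  read x, top A: go to s1, push B → (s1, yxxxzyxxxx, B#)
  read y, top B: go to s1, push XA → (s1, xxxzyxxxx, XA#)
  read x, top X: go to s0, push A → (s0, xxzyxxxx, AA#)
  read x, top A: go to s1, push B → (s1, xzyxxxx, BA#)
  read x, top B: go to s1, push ε → (s1, zyxxxx, A#)
  read z, top A: go to s0, push X → (s0, yxxxx, X#)
No transition applies at (s0, yxxxx, X#); input not fully consumed.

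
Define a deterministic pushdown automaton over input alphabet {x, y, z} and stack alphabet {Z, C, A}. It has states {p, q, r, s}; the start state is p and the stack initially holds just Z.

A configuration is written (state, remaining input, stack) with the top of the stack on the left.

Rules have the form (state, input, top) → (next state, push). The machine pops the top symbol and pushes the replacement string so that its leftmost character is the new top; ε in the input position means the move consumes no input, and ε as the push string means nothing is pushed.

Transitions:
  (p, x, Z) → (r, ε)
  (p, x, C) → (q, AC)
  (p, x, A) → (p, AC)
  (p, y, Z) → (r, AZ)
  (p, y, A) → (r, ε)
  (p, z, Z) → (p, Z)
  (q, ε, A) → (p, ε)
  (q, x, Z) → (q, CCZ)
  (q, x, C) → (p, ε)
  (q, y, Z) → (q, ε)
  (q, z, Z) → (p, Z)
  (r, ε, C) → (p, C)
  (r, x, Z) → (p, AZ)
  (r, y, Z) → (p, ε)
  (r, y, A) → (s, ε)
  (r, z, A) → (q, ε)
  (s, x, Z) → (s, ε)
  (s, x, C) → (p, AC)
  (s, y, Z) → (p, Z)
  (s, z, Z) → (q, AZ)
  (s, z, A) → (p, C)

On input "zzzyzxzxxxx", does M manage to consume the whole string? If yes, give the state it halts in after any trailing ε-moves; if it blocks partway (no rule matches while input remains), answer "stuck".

(p, zzzyzxzxxxx, Z)
  read z, top Z: go to p, push Z → (p, zzyzxzxxxx, Z)
  read z, top Z: go to p, push Z → (p, zyzxzxxxx, Z)
  read z, top Z: go to p, push Z → (p, yzxzxxxx, Z)
  read y, top Z: go to r, push AZ → (r, zxzxxxx, AZ)
  read z, top A: go to q, push ε → (q, xzxxxx, Z)
  read x, top Z: go to q, push CCZ → (q, zxxxx, CCZ)
No transition for (q, z, top C); M blocks with input zxxxx remaining.

stuck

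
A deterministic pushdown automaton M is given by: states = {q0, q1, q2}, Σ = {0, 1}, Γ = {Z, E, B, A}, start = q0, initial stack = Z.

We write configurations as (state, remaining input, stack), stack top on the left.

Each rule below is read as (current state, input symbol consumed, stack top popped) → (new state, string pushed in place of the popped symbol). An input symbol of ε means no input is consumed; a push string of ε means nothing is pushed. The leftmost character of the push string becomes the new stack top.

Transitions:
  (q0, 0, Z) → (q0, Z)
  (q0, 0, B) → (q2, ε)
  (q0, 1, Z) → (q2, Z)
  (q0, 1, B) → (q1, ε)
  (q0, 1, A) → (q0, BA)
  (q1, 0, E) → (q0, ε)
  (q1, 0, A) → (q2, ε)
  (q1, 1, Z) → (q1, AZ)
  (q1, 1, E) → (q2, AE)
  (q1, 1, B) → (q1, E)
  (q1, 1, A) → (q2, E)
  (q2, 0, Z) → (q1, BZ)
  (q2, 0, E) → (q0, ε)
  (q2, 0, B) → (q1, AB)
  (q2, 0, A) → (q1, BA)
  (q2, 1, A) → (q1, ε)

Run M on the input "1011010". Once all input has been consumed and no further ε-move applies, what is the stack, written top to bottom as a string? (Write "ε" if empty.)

(q0, 1011010, Z)
  read 1, top Z: go to q2, push Z → (q2, 011010, Z)
  read 0, top Z: go to q1, push BZ → (q1, 11010, BZ)
  read 1, top B: go to q1, push E → (q1, 1010, EZ)
  read 1, top E: go to q2, push AE → (q2, 010, AEZ)
  read 0, top A: go to q1, push BA → (q1, 10, BAEZ)
  read 1, top B: go to q1, push E → (q1, 0, EAEZ)
  read 0, top E: go to q0, push ε → (q0, ε, AEZ)
All input consumed in state q0 with stack AEZ.

AEZ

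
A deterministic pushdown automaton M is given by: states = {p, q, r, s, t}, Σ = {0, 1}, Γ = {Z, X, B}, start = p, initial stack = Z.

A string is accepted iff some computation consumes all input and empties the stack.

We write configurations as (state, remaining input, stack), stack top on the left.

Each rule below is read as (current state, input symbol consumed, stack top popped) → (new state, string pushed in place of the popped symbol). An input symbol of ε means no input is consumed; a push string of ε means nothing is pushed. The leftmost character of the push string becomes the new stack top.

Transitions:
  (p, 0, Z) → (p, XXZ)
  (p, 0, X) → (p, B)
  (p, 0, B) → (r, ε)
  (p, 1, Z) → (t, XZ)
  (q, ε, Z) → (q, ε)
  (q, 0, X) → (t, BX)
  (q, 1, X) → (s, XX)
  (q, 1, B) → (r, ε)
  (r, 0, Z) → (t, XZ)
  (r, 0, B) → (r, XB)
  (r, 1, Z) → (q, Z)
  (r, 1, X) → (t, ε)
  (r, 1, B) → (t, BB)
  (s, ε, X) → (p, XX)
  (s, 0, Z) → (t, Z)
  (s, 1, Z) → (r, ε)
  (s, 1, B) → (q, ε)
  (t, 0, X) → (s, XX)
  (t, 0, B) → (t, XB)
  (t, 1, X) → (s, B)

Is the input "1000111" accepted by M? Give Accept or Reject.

(p, 1000111, Z)
  read 1, top Z: go to t, push XZ → (t, 000111, XZ)
  read 0, top X: go to s, push XX → (s, 00111, XXZ)
  ε-move, top X: go to p, push XX → (p, 00111, XXXZ)
  read 0, top X: go to p, push B → (p, 0111, BXXZ)
  read 0, top B: go to r, push ε → (r, 111, XXZ)
  read 1, top X: go to t, push ε → (t, 11, XZ)
  read 1, top X: go to s, push B → (s, 1, BZ)
  read 1, top B: go to q, push ε → (q, ε, Z)
  ε-move, top Z: go to q, push ε → (q, ε, ε)
All input consumed and the stack is empty.

Accept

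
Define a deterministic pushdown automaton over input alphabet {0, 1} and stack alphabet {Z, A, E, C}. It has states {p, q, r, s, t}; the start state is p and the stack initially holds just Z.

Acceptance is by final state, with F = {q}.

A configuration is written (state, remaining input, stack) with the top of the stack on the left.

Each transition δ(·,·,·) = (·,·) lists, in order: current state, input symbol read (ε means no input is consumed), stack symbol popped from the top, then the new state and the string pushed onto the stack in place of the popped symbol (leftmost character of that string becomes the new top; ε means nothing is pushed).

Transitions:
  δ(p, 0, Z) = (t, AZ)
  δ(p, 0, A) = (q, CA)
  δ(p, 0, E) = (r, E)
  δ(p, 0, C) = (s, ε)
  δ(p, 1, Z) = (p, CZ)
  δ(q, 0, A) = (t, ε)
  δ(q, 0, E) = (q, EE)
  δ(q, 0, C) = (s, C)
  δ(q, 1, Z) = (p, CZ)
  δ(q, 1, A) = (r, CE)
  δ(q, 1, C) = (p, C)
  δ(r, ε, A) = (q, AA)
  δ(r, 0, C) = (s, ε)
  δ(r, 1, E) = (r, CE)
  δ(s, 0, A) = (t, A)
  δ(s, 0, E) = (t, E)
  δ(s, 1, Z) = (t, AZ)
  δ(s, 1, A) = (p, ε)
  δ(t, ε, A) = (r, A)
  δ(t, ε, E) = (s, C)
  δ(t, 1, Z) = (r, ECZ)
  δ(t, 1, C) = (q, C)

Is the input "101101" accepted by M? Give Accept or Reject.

(p, 101101, Z)
  read 1, top Z: go to p, push CZ → (p, 01101, CZ)
  read 0, top C: go to s, push ε → (s, 1101, Z)
  read 1, top Z: go to t, push AZ → (t, 101, AZ)
  ε-move, top A: go to r, push A → (r, 101, AZ)
  ε-move, top A: go to q, push AA → (q, 101, AAZ)
  read 1, top A: go to r, push CE → (r, 01, CEAZ)
  read 0, top C: go to s, push ε → (s, 1, EAZ)
No transition applies at (s, 1, EAZ); input not fully consumed.

Reject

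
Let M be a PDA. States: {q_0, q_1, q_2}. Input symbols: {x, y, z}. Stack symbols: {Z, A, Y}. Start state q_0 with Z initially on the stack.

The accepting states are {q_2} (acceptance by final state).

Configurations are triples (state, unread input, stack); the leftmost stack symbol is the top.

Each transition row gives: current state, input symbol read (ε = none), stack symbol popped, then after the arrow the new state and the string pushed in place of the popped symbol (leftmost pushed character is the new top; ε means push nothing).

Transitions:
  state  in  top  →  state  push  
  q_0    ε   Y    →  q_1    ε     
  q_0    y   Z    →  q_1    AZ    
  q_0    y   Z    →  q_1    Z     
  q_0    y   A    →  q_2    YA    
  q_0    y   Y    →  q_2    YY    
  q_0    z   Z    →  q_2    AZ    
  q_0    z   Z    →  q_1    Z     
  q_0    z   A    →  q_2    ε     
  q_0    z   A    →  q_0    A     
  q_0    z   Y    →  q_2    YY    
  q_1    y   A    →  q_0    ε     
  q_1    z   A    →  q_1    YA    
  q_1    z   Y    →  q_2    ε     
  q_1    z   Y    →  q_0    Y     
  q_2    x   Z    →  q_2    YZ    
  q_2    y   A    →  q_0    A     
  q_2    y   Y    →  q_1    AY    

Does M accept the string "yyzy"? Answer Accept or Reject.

No computation consumes all input and reaches a final state.

Reject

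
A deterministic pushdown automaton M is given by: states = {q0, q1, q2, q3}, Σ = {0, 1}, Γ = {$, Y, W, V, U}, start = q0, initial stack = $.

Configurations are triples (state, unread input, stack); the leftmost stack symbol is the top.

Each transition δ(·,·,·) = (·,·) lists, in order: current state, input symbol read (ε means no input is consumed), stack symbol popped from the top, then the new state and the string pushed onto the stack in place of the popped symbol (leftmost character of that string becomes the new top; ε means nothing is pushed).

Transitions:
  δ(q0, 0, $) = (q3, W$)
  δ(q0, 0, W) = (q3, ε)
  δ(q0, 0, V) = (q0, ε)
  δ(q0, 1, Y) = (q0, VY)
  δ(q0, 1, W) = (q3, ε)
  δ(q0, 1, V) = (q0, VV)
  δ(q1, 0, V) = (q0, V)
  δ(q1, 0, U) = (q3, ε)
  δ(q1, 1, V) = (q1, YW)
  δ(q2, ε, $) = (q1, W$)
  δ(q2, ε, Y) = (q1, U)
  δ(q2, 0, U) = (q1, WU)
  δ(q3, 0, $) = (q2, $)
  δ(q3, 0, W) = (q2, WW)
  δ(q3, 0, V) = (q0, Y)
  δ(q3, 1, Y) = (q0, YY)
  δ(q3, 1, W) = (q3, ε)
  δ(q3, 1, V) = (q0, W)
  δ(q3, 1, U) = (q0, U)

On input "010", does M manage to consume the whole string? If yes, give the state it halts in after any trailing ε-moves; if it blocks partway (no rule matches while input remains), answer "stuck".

q1

(q0, 010, $)
  read 0, top $: go to q3, push W$ → (q3, 10, W$)
  read 1, top W: go to q3, push ε → (q3, 0, $)
  read 0, top $: go to q2, push $ → (q2, ε, $)
  ε-move, top $: go to q1, push W$ → (q1, ε, W$)
All input consumed; M is in state q1.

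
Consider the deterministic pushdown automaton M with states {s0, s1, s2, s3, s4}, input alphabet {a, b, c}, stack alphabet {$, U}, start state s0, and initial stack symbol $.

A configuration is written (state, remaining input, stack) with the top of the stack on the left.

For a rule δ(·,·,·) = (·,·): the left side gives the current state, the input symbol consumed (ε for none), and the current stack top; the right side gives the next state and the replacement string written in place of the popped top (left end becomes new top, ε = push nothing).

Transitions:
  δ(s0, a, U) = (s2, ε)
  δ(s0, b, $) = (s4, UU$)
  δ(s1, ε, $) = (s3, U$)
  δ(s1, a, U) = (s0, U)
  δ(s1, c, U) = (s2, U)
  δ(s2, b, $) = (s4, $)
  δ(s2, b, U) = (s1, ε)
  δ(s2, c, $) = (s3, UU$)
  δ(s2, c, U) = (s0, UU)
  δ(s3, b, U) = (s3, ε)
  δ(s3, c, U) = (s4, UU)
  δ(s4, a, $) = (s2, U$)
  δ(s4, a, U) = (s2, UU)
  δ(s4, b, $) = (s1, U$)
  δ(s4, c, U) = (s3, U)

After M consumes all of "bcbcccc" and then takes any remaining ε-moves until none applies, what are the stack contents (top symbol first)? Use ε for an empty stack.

UUU$

(s0, bcbcccc, $)
  read b, top $: go to s4, push UU$ → (s4, cbcccc, UU$)
  read c, top U: go to s3, push U → (s3, bcccc, UU$)
  read b, top U: go to s3, push ε → (s3, cccc, U$)
  read c, top U: go to s4, push UU → (s4, ccc, UU$)
  read c, top U: go to s3, push U → (s3, cc, UU$)
  read c, top U: go to s4, push UU → (s4, c, UUU$)
  read c, top U: go to s3, push U → (s3, ε, UUU$)
All input consumed in state s3 with stack UUU$.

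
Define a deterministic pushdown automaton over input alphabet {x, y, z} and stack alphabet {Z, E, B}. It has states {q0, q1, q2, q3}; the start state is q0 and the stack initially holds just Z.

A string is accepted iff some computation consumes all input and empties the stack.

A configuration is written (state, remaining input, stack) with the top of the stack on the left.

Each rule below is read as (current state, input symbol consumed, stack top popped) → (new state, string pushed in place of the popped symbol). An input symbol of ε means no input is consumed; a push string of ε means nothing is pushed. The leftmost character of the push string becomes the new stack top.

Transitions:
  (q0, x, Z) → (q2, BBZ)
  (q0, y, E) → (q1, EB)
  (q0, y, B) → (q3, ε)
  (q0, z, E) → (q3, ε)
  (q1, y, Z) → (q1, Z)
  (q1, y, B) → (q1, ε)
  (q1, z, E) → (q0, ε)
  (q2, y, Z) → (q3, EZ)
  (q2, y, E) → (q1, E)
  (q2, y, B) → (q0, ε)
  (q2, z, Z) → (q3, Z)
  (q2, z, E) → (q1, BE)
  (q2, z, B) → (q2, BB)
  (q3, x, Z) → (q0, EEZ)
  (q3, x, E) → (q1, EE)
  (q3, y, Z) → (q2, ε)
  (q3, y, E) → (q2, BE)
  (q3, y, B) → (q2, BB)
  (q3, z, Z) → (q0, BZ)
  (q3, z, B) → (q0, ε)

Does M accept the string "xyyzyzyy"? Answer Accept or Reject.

Accept

(q0, xyyzyzyy, Z)
  read x, top Z: go to q2, push BBZ → (q2, yyzyzyy, BBZ)
  read y, top B: go to q0, push ε → (q0, yzyzyy, BZ)
  read y, top B: go to q3, push ε → (q3, zyzyy, Z)
  read z, top Z: go to q0, push BZ → (q0, yzyy, BZ)
  read y, top B: go to q3, push ε → (q3, zyy, Z)
  read z, top Z: go to q0, push BZ → (q0, yy, BZ)
  read y, top B: go to q3, push ε → (q3, y, Z)
  read y, top Z: go to q2, push ε → (q2, ε, ε)
All input consumed and the stack is empty.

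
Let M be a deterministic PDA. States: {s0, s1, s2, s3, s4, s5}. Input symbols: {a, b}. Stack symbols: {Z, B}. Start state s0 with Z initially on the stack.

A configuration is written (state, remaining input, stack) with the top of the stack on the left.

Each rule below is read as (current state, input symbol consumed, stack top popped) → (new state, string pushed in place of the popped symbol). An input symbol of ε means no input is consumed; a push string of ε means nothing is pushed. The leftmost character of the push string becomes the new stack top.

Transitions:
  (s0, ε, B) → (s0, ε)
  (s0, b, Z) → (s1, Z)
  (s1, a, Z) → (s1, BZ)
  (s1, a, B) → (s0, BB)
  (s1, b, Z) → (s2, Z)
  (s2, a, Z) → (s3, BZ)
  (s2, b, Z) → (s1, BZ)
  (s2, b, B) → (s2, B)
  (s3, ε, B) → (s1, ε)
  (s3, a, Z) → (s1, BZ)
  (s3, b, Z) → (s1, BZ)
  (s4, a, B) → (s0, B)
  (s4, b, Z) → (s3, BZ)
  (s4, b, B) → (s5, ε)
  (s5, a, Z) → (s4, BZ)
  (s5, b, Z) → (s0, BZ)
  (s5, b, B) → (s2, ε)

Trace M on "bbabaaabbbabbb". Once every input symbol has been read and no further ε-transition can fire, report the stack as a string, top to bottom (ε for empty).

BZ

(s0, bbabaaabbbabbb, Z)
  read b, top Z: go to s1, push Z → (s1, babaaabbbabbb, Z)
  read b, top Z: go to s2, push Z → (s2, abaaabbbabbb, Z)
  read a, top Z: go to s3, push BZ → (s3, baaabbbabbb, BZ)
  ε-move, top B: go to s1, push ε → (s1, baaabbbabbb, Z)
  read b, top Z: go to s2, push Z → (s2, aaabbbabbb, Z)
  read a, top Z: go to s3, push BZ → (s3, aabbbabbb, BZ)
  ε-move, top B: go to s1, push ε → (s1, aabbbabbb, Z)
  read a, top Z: go to s1, push BZ → (s1, abbbabbb, BZ)
  read a, top B: go to s0, push BB → (s0, bbbabbb, BBZ)
  ε-move, top B: go to s0, push ε → (s0, bbbabbb, BZ)
  ε-move, top B: go to s0, push ε → (s0, bbbabbb, Z)
  read b, top Z: go to s1, push Z → (s1, bbabbb, Z)
  read b, top Z: go to s2, push Z → (s2, babbb, Z)
  read b, top Z: go to s1, push BZ → (s1, abbb, BZ)
  read a, top B: go to s0, push BB → (s0, bbb, BBZ)
  ε-move, top B: go to s0, push ε → (s0, bbb, BZ)
  ε-move, top B: go to s0, push ε → (s0, bbb, Z)
  read b, top Z: go to s1, push Z → (s1, bb, Z)
  read b, top Z: go to s2, push Z → (s2, b, Z)
  read b, top Z: go to s1, push BZ → (s1, ε, BZ)
All input consumed in state s1 with stack BZ.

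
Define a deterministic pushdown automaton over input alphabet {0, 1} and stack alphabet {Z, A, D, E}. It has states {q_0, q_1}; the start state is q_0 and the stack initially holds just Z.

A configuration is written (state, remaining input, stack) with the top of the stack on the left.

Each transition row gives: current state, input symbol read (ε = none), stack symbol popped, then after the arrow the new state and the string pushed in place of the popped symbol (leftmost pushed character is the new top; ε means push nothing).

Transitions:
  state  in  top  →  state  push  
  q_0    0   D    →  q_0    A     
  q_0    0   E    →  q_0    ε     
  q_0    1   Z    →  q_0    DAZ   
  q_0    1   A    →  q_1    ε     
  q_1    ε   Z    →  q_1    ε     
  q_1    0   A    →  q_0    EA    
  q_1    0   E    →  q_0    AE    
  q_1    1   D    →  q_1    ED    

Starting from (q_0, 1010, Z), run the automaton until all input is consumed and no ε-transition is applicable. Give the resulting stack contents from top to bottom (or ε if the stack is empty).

EAZ

(q_0, 1010, Z)
  read 1, top Z: go to q_0, push DAZ → (q_0, 010, DAZ)
  read 0, top D: go to q_0, push A → (q_0, 10, AAZ)
  read 1, top A: go to q_1, push ε → (q_1, 0, AZ)
  read 0, top A: go to q_0, push EA → (q_0, ε, EAZ)
All input consumed in state q_0 with stack EAZ.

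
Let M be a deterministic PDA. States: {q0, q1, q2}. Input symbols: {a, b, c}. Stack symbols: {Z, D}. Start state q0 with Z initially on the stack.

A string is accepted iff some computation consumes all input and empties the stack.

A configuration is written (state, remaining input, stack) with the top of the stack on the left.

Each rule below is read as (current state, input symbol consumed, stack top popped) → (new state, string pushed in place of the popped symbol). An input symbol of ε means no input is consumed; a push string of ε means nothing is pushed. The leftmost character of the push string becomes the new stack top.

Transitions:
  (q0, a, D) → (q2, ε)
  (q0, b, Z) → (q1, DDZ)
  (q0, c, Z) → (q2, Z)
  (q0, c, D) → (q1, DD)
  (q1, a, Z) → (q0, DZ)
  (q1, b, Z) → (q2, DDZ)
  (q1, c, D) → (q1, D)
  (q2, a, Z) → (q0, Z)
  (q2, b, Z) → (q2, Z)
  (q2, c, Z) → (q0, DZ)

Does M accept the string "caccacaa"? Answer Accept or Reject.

Reject

(q0, caccacaa, Z)
  read c, top Z: go to q2, push Z → (q2, accacaa, Z)
  read a, top Z: go to q0, push Z → (q0, ccacaa, Z)
  read c, top Z: go to q2, push Z → (q2, cacaa, Z)
  read c, top Z: go to q0, push DZ → (q0, acaa, DZ)
  read a, top D: go to q2, push ε → (q2, caa, Z)
  read c, top Z: go to q0, push DZ → (q0, aa, DZ)
  read a, top D: go to q2, push ε → (q2, a, Z)
  read a, top Z: go to q0, push Z → (q0, ε, Z)
All input consumed; stack is Z, not empty, and no further ε-move applies.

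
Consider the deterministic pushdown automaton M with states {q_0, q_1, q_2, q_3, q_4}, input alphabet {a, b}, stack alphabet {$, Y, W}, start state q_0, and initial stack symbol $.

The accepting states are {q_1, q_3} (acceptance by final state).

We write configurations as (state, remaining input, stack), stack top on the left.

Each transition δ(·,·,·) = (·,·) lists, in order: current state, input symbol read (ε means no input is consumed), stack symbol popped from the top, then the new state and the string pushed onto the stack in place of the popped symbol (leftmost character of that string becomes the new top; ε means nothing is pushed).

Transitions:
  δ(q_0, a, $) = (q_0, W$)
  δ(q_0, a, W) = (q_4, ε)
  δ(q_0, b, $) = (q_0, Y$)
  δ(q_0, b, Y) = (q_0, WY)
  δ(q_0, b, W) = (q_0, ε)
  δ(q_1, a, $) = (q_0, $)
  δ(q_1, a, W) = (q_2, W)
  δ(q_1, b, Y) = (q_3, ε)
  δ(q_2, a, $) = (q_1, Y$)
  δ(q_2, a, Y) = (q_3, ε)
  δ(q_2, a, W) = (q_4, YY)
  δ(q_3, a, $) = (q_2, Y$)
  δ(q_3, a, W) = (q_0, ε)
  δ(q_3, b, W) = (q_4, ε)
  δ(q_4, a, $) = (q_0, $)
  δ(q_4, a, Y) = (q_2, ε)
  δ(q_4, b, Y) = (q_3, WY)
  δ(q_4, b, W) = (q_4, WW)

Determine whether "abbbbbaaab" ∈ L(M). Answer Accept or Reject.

Accept

(q_0, abbbbbaaab, $) ⊢ (q_0, bbbbbaaab, W$) ⊢ (q_0, bbbbaaab, $) ⊢ (q_0, bbbaaab, Y$) ⊢ (q_0, bbaaab, WY$) ⊢ (q_0, baaab, Y$) ⊢ (q_0, aaab, WY$) ⊢ (q_4, aab, Y$) ⊢ (q_2, ab, $) ⊢ (q_1, b, Y$) ⊢ (q_3, ε, $)
All input consumed; state q_3 ∈ F.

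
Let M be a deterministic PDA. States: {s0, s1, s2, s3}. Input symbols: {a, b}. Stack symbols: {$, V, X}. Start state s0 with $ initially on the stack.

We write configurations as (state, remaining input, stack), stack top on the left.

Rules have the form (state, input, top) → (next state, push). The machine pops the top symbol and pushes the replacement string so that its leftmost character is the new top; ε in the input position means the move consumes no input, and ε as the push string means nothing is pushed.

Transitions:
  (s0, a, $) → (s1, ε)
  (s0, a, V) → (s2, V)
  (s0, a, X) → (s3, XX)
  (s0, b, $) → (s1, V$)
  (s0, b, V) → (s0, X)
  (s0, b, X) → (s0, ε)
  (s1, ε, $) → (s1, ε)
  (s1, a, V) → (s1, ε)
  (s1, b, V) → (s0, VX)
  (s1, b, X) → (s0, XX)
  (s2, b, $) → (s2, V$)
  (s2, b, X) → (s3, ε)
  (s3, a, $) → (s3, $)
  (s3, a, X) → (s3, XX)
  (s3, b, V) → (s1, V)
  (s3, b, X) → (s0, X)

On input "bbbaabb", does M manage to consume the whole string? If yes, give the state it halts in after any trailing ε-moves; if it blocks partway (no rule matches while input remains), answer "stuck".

(s0, bbbaabb, $)
  read b, top $: go to s1, push V$ → (s1, bbaabb, V$)
  read b, top V: go to s0, push VX → (s0, baabb, VX$)
  read b, top V: go to s0, push X → (s0, aabb, XX$)
  read a, top X: go to s3, push XX → (s3, abb, XXX$)
  read a, top X: go to s3, push XX → (s3, bb, XXXX$)
  read b, top X: go to s0, push X → (s0, b, XXXX$)
  read b, top X: go to s0, push ε → (s0, ε, XXX$)
All input consumed; M is in state s0.

s0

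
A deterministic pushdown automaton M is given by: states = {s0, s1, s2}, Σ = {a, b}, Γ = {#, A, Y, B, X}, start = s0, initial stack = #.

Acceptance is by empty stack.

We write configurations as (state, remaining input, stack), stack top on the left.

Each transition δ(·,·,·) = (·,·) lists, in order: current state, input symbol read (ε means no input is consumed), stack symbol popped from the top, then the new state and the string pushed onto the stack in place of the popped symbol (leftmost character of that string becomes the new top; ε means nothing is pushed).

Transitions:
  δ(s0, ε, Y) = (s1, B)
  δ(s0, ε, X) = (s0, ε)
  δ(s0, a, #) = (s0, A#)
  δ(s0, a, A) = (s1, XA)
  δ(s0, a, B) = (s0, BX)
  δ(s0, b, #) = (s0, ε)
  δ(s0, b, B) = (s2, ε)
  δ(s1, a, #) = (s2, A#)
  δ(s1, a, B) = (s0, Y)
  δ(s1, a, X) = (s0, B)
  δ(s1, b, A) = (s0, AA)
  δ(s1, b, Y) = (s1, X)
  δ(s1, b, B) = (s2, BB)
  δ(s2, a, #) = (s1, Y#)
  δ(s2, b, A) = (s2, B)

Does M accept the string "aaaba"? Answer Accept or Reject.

Reject

(s0, aaaba, #) ⊢ (s0, aaba, A#) ⊢ (s1, aba, XA#) ⊢ (s0, ba, BA#) ⊢ (s2, a, A#)
No transition applies at (s2, a, A#); input not fully consumed.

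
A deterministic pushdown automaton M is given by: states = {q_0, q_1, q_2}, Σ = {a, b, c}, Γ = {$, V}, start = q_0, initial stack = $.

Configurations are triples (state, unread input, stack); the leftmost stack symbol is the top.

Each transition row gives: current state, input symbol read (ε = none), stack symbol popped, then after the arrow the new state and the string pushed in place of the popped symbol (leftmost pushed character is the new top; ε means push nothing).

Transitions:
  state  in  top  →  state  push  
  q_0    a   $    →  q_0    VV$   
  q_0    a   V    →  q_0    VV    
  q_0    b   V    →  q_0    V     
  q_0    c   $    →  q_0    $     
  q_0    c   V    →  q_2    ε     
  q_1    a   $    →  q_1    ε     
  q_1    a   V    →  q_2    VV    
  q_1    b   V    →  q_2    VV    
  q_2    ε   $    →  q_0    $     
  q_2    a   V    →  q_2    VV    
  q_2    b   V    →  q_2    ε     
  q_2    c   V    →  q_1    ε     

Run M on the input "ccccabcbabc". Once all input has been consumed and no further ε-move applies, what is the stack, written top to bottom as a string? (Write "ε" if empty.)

(q_0, ccccabcbabc, $)
  read c, top $: go to q_0, push $ → (q_0, cccabcbabc, $)
  read c, top $: go to q_0, push $ → (q_0, ccabcbabc, $)
  read c, top $: go to q_0, push $ → (q_0, cabcbabc, $)
  read c, top $: go to q_0, push $ → (q_0, abcbabc, $)
  read a, top $: go to q_0, push VV$ → (q_0, bcbabc, VV$)
  read b, top V: go to q_0, push V → (q_0, cbabc, VV$)
  read c, top V: go to q_2, push ε → (q_2, babc, V$)
  read b, top V: go to q_2, push ε → (q_2, abc, $)
  ε-move, top $: go to q_0, push $ → (q_0, abc, $)
  read a, top $: go to q_0, push VV$ → (q_0, bc, VV$)
  read b, top V: go to q_0, push V → (q_0, c, VV$)
  read c, top V: go to q_2, push ε → (q_2, ε, V$)
All input consumed in state q_2 with stack V$.

V$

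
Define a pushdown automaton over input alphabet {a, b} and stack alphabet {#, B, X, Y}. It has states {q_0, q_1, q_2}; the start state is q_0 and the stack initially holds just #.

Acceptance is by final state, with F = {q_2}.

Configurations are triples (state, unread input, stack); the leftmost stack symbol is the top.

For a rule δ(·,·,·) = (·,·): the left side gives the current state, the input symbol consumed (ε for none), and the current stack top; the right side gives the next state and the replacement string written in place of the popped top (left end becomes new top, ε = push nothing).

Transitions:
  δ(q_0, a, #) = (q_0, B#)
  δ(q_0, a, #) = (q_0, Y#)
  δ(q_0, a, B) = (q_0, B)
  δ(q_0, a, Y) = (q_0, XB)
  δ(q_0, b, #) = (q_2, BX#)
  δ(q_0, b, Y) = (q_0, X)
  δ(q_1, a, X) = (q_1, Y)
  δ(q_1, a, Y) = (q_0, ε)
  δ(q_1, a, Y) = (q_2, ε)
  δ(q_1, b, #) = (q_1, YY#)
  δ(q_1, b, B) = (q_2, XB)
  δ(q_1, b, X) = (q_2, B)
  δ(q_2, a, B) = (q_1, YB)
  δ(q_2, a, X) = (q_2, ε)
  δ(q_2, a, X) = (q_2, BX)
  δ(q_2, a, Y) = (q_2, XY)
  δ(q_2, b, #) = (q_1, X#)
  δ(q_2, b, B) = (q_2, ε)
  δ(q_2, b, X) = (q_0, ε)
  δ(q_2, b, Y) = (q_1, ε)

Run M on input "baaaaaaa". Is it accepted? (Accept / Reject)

No computation consumes all input and reaches a final state.

Reject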